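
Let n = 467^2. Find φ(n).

φ(467^2) = 467^1·(467−1) = 467·466 = 217622.

217622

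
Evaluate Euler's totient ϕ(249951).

First factor: 249951 = 3 · 13^2 · 17 · 29.
φ(3) = 3 − 1 = 2.
φ(13^2) = 13^2 − 13^1 = 169 − 13 = 156.
φ(17) = 17 − 1 = 16.
φ(29) = 29 − 1 = 28.
Multiply: 2 · 156 · 16 · 28 = 139776.

139776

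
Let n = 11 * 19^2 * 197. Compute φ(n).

670320

φ(782287) = 782287 · (1 − 1/11) · (1 − 1/19) · (1 − 1/197)
       = 782287 · 35280/41173 = 670320.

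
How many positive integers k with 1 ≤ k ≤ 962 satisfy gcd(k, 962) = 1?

432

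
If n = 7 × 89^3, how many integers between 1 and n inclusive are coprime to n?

φ(4934783) = 4934783 · (1 − 1/7) · (1 − 1/89)
       = 4934783 · 528/623 = 4182288.

4182288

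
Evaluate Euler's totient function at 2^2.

2

φ(4) = 4 · (1 − 1/2)
       = 4 · 1/2 = 2.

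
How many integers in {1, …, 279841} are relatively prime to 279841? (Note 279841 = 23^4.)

267674

φ(23^4) = 23^3·(23−1) = 12167·22 = 267674.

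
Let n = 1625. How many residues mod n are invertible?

1200

Factor 1625: 1625 = 5^3 · 13.
φ(1625) = 1625 · (1 − 1/5) · (1 − 1/13)
       = 1625 · 48/65 = 1200.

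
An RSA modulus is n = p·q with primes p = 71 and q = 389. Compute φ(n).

27160

φ(pq) = (p−1)(q−1) = 70 · 388 = 27160.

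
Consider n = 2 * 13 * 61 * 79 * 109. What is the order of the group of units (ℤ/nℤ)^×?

6065280

φ(13657046) = 13657046 · (1 − 1/2) · (1 − 1/13) · (1 − 1/61) · (1 − 1/79) · (1 − 1/109)
       = 13657046 · 6065280/13657046 = 6065280.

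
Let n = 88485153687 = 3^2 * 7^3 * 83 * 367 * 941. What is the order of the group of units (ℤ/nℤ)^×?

φ(3^2) = 3^1·(3−1) = 3·2 = 6.
φ(7^3) = 7^3 − 7^2 = 343 − 49 = 294.
φ(83) = 83 − 1 = 82.
φ(367) = 367 − 1 = 366.
φ(941) = 941 − 1 = 940.
φ(88485153687) = 6 × 294 × 82 × 366 × 940 = 49764697920.

49764697920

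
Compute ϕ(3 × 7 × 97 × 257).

φ(523509) = 523509 · (1 − 1/3) · (1 − 1/7) · (1 − 1/97) · (1 − 1/257)
       = 523509 · 294912/523509 = 294912.

294912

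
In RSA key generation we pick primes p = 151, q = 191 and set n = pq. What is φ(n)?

φ(151) = 151 − 1 = 150.
φ(191) = 191 − 1 = 190.
φ(28841) = 150 × 190 = 28500.

28500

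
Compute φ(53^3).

φ(148877) = 148877 · (1 − 1/53)
       = 148877 · 52/53 = 146068.

146068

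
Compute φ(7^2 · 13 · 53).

26208

φ(7^2) = 7^2 − 7^1 = 49 − 7 = 42.
φ(13) = 13 − 1 = 12.
φ(53) = 53 − 1 = 52.
φ(33761) = 42 × 12 × 52 = 26208.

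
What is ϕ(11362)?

First factor: 11362 = 2 × 13 × 19 × 23.
φ(11362) = 11362 · (1 − 1/2) · (1 − 1/13) · (1 − 1/19) · (1 − 1/23)
       = 11362 · 4752/11362 = 4752.

4752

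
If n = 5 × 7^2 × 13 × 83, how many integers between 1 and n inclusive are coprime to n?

165312

φ(264355) = 264355 · (1 − 1/5) · (1 − 1/7) · (1 − 1/13) · (1 − 1/83)
       = 264355 · 23616/37765 = 165312.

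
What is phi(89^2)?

7832

φ(7921) = 7921 · (1 − 1/89)
       = 7921 · 88/89 = 7832.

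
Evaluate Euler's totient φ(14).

6

First factor: 14 = 2 · 7.
φ(2) = 2 − 1 = 1.
φ(7) = 7 − 1 = 6.
φ(14) = 1 × 6 = 6.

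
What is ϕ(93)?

60

Prime factorization: 93 = 3 × 31.
φ(93) = 93 · (1 − 1/3) · (1 − 1/31)
       = 93 · 60/93 = 60.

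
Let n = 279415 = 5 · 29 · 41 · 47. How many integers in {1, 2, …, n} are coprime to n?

φ(5) = 5 − 1 = 4.
φ(29) = 29 − 1 = 28.
φ(41) = 41 − 1 = 40.
φ(47) = 47 − 1 = 46.
Since φ is multiplicative, φ(279415) = 4 · 28 · 40 · 46 = 206080.

206080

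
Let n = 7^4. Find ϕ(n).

φ(2401) = 2401 · (1 − 1/7)
       = 2401 · 6/7 = 2058.

2058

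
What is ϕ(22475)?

First factor: 22475 = 5^2 × 29 × 31.
φ(22475) = 22475 · (1 − 1/5) · (1 − 1/29) · (1 − 1/31)
       = 22475 · 3360/4495 = 16800.

16800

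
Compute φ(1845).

Factor 1845: 1845 = 3^2 · 5 · 41.
φ(3^2) = 3^2 − 3^1 = 9 − 3 = 6.
φ(5) = 5 − 1 = 4.
φ(41) = 41 − 1 = 40.
φ(1845) = 6 × 4 × 40 = 960.

960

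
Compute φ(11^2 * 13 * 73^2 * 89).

φ(11^2) = 11^1·(11−1) = 11·10 = 110.
φ(13) = 13 − 1 = 12.
φ(73^2) = 73^2 − 73^1 = 5329 − 73 = 5256.
φ(89) = 89 − 1 = 88.
φ(746044013) = 110 × 12 × 5256 × 88 = 610536960.

610536960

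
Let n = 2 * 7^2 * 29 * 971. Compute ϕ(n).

1140720

φ(2) = 2 − 1 = 1.
φ(7^2) = 7^1·(7−1) = 7·6 = 42.
φ(29) = 29 − 1 = 28.
φ(971) = 971 − 1 = 970.
Since φ is multiplicative, φ(2759582) = 1 · 42 · 28 · 970 = 1140720.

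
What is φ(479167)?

403200

479167 = 13 · 29 · 31 · 41.
φ(479167) = 479167 · (1 − 1/13) · (1 − 1/29) · (1 − 1/31) · (1 − 1/41)
       = 479167 · 403200/479167 = 403200.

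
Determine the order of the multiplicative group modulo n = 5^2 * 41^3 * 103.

137169600

φ(5^2) = 5^2 − 5^1 = 25 − 5 = 20.
φ(41^3) = 41^2·(41−1) = 1681·40 = 67240.
φ(103) = 103 − 1 = 102.
Since φ is multiplicative, φ(177471575) = 20 · 67240 · 102 = 137169600.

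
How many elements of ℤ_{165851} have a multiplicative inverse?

127008

First factor: 165851 = 7 × 19 × 29 × 43.
φ(7) = 7 − 1 = 6.
φ(19) = 19 − 1 = 18.
φ(29) = 29 − 1 = 28.
φ(43) = 43 − 1 = 42.
Since φ is multiplicative, φ(165851) = 6 · 18 · 28 · 42 = 127008.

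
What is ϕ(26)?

12

First factor: 26 = 2 · 13.
φ(26) = 26 · (1 − 1/2) · (1 − 1/13)
       = 26 · 12/26 = 12.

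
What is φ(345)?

Factor 345: 345 = 3 · 5 · 23.
φ(345) = 345 · (1 − 1/3) · (1 − 1/5) · (1 − 1/23)
       = 345 · 176/345 = 176.

176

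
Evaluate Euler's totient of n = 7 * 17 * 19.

1728

φ(7) = 7 − 1 = 6.
φ(17) = 17 − 1 = 16.
φ(19) = 19 − 1 = 18.
φ(2261) = 6 × 16 × 18 = 1728.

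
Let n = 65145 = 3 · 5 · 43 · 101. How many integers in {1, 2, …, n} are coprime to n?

33600

φ(3) = 3 − 1 = 2.
φ(5) = 5 − 1 = 4.
φ(43) = 43 − 1 = 42.
φ(101) = 101 − 1 = 100.
φ(65145) = 2 × 4 × 42 × 100 = 33600.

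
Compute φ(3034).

1440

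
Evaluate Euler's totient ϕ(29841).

16464

29841 = 3 · 7^3 · 29.
φ(29841) = 29841 · (1 − 1/3) · (1 − 1/7) · (1 − 1/29)
       = 29841 · 336/609 = 16464.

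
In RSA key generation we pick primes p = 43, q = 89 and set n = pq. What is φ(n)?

3696

φ(43) = 43 − 1 = 42.
φ(89) = 89 − 1 = 88.
φ(3827) = 42 × 88 = 3696.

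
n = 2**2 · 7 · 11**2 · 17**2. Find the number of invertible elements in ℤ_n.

φ(979132) = 979132 · (1 − 1/2) · (1 − 1/7) · (1 − 1/11) · (1 − 1/17)
       = 979132 · 960/2618 = 359040.

359040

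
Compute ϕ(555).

Prime factorization: 555 = 3 · 5 · 37.
φ(555) = 555 · (1 − 1/3) · (1 − 1/5) · (1 − 1/37)
       = 555 · 288/555 = 288.

288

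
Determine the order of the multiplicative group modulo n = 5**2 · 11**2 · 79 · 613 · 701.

φ(5^2) = 5^1·(5−1) = 5·4 = 20.
φ(11^2) = 11^1·(11−1) = 11·10 = 110.
φ(79) = 79 − 1 = 78.
φ(613) = 613 − 1 = 612.
φ(701) = 701 − 1 = 700.
φ(102690664175) = 20 × 110 × 78 × 612 × 700 = 73513440000.

73513440000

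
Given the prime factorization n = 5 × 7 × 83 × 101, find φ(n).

196800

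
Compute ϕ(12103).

9072

Prime factorization: 12103 = 7**2 · 13 · 19.
φ(12103) = 12103 · (1 − 1/7) · (1 − 1/13) · (1 − 1/19)
       = 12103 · 1296/1729 = 9072.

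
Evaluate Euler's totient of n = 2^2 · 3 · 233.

928

φ(2796) = 2796 · (1 − 1/2) · (1 − 1/3) · (1 − 1/233)
       = 2796 · 464/1398 = 928.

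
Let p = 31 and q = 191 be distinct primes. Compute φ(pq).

5700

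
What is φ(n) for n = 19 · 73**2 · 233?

21949056

φ(19) = 19 − 1 = 18.
φ(73^2) = 73^1·(73−1) = 73·72 = 5256.
φ(233) = 233 − 1 = 232.
Since φ is multiplicative, φ(23591483) = 18 · 5256 · 232 = 21949056.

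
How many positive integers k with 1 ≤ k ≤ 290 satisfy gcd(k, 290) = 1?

112

Prime factorization: 290 = 2 × 5 × 29.
φ(2) = 2 − 1 = 1.
φ(5) = 5 − 1 = 4.
φ(29) = 29 − 1 = 28.
Multiply: 1 · 4 · 28 = 112.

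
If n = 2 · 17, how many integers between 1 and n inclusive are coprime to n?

φ(2) = 2 − 1 = 1.
φ(17) = 17 − 1 = 16.
Since φ is multiplicative, φ(34) = 1 · 16 = 16.

16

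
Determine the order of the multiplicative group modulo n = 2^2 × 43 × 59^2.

287448

φ(598732) = 598732 · (1 − 1/2) · (1 − 1/43) · (1 − 1/59)
       = 598732 · 2436/5074 = 287448.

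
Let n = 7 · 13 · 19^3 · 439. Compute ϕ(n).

204920928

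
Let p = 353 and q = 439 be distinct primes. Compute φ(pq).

φ(pq) = (p−1)(q−1) = 352 · 438 = 154176.

154176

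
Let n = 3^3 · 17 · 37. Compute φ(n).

10368

φ(3^3) = 3^2·(3−1) = 9·2 = 18.
φ(17) = 17 − 1 = 16.
φ(37) = 37 − 1 = 36.
Since φ is multiplicative, φ(16983) = 18 · 16 · 36 = 10368.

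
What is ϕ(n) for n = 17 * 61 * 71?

67200

φ(73627) = 73627 · (1 − 1/17) · (1 − 1/61) · (1 − 1/71)
       = 73627 · 67200/73627 = 67200.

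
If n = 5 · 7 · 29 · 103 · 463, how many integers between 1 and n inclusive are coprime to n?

31667328

φ(48404335) = 48404335 · (1 − 1/5) · (1 − 1/7) · (1 − 1/29) · (1 − 1/103) · (1 − 1/463)
       = 48404335 · 31667328/48404335 = 31667328.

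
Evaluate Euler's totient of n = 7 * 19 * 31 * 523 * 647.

φ(1395144863) = 1395144863 · (1 − 1/7) · (1 − 1/19) · (1 − 1/31) · (1 − 1/523) · (1 − 1/647)
       = 1395144863 · 1092566880/1395144863 = 1092566880.

1092566880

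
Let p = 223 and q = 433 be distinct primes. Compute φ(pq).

95904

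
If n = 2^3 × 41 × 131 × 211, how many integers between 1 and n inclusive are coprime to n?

φ(9066248) = 9066248 · (1 − 1/2) · (1 − 1/41) · (1 − 1/131) · (1 − 1/211)
       = 9066248 · 1092000/2266562 = 4368000.

4368000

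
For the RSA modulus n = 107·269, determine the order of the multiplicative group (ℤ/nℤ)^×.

28408

φ(n) = (p − 1)(q − 1) = (107−1)(269−1) = 106·268 = 28408.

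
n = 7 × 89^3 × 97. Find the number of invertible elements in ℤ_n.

φ(478673951) = 478673951 · (1 − 1/7) · (1 − 1/89) · (1 − 1/97)
       = 478673951 · 50688/60431 = 401499648.

401499648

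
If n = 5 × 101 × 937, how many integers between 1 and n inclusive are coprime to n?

374400

φ(473185) = 473185 · (1 − 1/5) · (1 − 1/101) · (1 − 1/937)
       = 473185 · 374400/473185 = 374400.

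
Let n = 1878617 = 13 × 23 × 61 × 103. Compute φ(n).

φ(1878617) = 1878617 · (1 − 1/13) · (1 − 1/23) · (1 − 1/61) · (1 − 1/103)
       = 1878617 · 1615680/1878617 = 1615680.

1615680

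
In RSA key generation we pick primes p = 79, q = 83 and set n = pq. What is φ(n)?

For distinct primes, φ(pq) = (p−1)(q−1) = 78 × 82 = 6396.

6396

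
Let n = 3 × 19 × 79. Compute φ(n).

2808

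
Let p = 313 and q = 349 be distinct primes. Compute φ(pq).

108576

φ(pq) = (p−1)(q−1) = 312 · 348 = 108576.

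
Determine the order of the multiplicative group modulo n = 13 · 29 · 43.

φ(16211) = 16211 · (1 − 1/13) · (1 − 1/29) · (1 − 1/43)
       = 16211 · 14112/16211 = 14112.

14112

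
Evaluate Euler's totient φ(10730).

10730 = 2 * 5 * 29 * 37.
φ(10730) = 10730 · (1 − 1/2) · (1 − 1/5) · (1 − 1/29) · (1 − 1/37)
       = 10730 · 4032/10730 = 4032.

4032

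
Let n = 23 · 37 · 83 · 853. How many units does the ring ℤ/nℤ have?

55332288

φ(23) = 23 − 1 = 22.
φ(37) = 37 − 1 = 36.
φ(83) = 83 − 1 = 82.
φ(853) = 853 − 1 = 852.
Multiply: 22 · 36 · 82 · 852 = 55332288.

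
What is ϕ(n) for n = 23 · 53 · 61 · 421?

28828800

φ(23) = 23 − 1 = 22.
φ(53) = 53 − 1 = 52.
φ(61) = 61 − 1 = 60.
φ(421) = 421 − 1 = 420.
Multiply: 22 · 52 · 60 · 420 = 28828800.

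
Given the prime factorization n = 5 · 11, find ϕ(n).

40

φ(5) = 5 − 1 = 4.
φ(11) = 11 − 1 = 10.
Since φ is multiplicative, φ(55) = 4 · 10 = 40.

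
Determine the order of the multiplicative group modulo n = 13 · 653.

7824

φ(13) = 13 − 1 = 12.
φ(653) = 653 − 1 = 652.
Since φ is multiplicative, φ(8489) = 12 · 652 = 7824.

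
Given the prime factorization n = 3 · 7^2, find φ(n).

84

φ(147) = 147 · (1 − 1/3) · (1 − 1/7)
       = 147 · 12/21 = 84.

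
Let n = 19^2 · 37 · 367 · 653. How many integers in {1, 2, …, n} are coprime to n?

2938037184

φ(3201018407) = 3201018407 · (1 − 1/19) · (1 − 1/37) · (1 − 1/367) · (1 − 1/653)
       = 3201018407 · 154633536/168474653 = 2938037184.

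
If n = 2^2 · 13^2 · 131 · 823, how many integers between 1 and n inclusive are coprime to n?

33340320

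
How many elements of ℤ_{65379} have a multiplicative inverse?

38880

Factor 65379: 65379 = 3 × 19 × 31 × 37.
φ(3) = 3 − 1 = 2.
φ(19) = 19 − 1 = 18.
φ(31) = 31 − 1 = 30.
φ(37) = 37 − 1 = 36.
Multiply: 2 · 18 · 30 · 36 = 38880.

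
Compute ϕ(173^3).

5147788

φ(5177717) = 5177717 · (1 − 1/173)
       = 5177717 · 172/173 = 5147788.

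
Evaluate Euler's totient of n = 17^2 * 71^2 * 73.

97332480

φ(106349977) = 106349977 · (1 − 1/17) · (1 − 1/71) · (1 − 1/73)
       = 106349977 · 80640/88111 = 97332480.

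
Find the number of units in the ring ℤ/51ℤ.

32

Prime factorization: 51 = 3 * 17.
φ(51) = 51 · (1 − 1/3) · (1 − 1/17)
       = 51 · 32/51 = 32.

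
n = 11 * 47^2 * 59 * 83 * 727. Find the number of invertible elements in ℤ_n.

74650746720

φ(86507331581) = 86507331581 · (1 − 1/11) · (1 − 1/47) · (1 − 1/59) · (1 − 1/83) · (1 − 1/727)
       = 86507331581 · 1588313760/1840581523 = 74650746720.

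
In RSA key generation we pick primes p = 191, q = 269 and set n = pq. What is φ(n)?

50920

φ(51379) = 51379 · (1 − 1/191) · (1 − 1/269)
       = 51379 · 50920/51379 = 50920.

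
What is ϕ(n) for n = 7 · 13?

72

φ(91) = 91 · (1 − 1/7) · (1 − 1/13)
       = 91 · 72/91 = 72.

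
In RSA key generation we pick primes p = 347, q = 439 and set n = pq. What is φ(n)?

151548

For distinct primes, φ(pq) = (p−1)(q−1) = 346 × 438 = 151548.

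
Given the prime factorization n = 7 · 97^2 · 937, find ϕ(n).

52296192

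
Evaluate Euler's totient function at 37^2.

1332

φ(37^2) = 37^1·(37−1) = 37·36 = 1332.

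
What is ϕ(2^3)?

φ(2^3) = 2^2·(2−1) = 4·1 = 4.

4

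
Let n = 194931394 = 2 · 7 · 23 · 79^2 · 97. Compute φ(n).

φ(2) = 2 − 1 = 1.
φ(7) = 7 − 1 = 6.
φ(23) = 23 − 1 = 22.
φ(79^2) = 79^2 − 79^1 = 6241 − 79 = 6162.
φ(97) = 97 − 1 = 96.
Multiply: 1 · 6 · 22 · 6162 · 96 = 78084864.

78084864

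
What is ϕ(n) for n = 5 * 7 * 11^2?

φ(4235) = 4235 · (1 − 1/5) · (1 − 1/7) · (1 − 1/11)
       = 4235 · 240/385 = 2640.

2640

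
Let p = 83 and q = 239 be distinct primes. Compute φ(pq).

For distinct primes, φ(pq) = (p−1)(q−1) = 82 × 238 = 19516.

19516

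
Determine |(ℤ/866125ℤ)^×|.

624000

First factor: 866125 = 5^3 * 13^2 * 41.
φ(866125) = 866125 · (1 − 1/5) · (1 − 1/13) · (1 − 1/41)
       = 866125 · 1920/2665 = 624000.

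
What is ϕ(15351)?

8064

Factor 15351: 15351 = 3 * 7 * 17 * 43.
φ(15351) = 15351 · (1 − 1/3) · (1 − 1/7) · (1 − 1/17) · (1 − 1/43)
       = 15351 · 8064/15351 = 8064.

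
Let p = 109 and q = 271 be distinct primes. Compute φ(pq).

29160

φ(n) = (p − 1)(q − 1) = (109−1)(271−1) = 108·270 = 29160.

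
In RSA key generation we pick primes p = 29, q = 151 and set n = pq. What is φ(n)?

4200

For distinct primes, φ(pq) = (p−1)(q−1) = 28 × 150 = 4200.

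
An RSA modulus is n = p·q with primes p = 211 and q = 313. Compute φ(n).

65520

φ(n) = (p − 1)(q − 1) = (211−1)(313−1) = 210·312 = 65520.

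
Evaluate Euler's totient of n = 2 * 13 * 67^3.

3555288

φ(2) = 2 − 1 = 1.
φ(13) = 13 − 1 = 12.
φ(67^3) = 67^3 − 67^2 = 300763 − 4489 = 296274.
Multiply: 1 · 12 · 296274 = 3555288.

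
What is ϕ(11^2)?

110

φ(11^2) = 11^1·(11−1) = 11·10 = 110.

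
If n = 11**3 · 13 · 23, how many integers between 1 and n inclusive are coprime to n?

319440

φ(11^3) = 11^3 − 11^2 = 1331 − 121 = 1210.
φ(13) = 13 − 1 = 12.
φ(23) = 23 − 1 = 22.
Multiply: 1210 · 12 · 22 = 319440.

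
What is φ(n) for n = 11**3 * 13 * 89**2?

113720640

φ(137057063) = 137057063 · (1 − 1/11) · (1 − 1/13) · (1 − 1/89)
       = 137057063 · 10560/12727 = 113720640.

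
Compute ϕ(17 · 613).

9792

φ(17) = 17 − 1 = 16.
φ(613) = 613 − 1 = 612.
Since φ is multiplicative, φ(10421) = 16 · 612 = 9792.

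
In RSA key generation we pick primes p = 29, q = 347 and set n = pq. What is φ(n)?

9688

For distinct primes, φ(pq) = (p−1)(q−1) = 28 × 346 = 9688.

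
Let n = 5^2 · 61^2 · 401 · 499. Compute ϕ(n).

14581440000

φ(5^2) = 5^2 − 5^1 = 25 − 5 = 20.
φ(61^2) = 61^1·(61−1) = 61·60 = 3660.
φ(401) = 401 − 1 = 400.
φ(499) = 499 − 1 = 498.
Since φ is multiplicative, φ(18614209475) = 20 · 3660 · 400 · 498 = 14581440000.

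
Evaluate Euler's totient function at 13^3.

φ(13^3) = 13^3 − 13^2 = 2197 − 169 = 2028.

2028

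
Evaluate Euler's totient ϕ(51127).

First factor: 51127 = 29 * 41 * 43.
φ(51127) = 51127 · (1 − 1/29) · (1 − 1/41) · (1 − 1/43)
       = 51127 · 47040/51127 = 47040.

47040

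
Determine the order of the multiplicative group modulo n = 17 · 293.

φ(17) = 17 − 1 = 16.
φ(293) = 293 − 1 = 292.
Since φ is multiplicative, φ(4981) = 16 · 292 = 4672.

4672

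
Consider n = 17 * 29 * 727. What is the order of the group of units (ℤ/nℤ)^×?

325248

φ(358411) = 358411 · (1 − 1/17) · (1 − 1/29) · (1 − 1/727)
       = 358411 · 325248/358411 = 325248.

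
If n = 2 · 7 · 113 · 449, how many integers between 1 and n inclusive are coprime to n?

φ(710318) = 710318 · (1 − 1/2) · (1 − 1/7) · (1 − 1/113) · (1 − 1/449)
       = 710318 · 301056/710318 = 301056.

301056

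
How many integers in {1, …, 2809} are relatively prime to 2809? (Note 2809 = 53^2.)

2756

φ(53^2) = 53^1·(53−1) = 53·52 = 2756.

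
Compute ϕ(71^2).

4970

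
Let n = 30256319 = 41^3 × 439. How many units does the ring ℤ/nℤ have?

φ(41^3) = 41^2·(41−1) = 1681·40 = 67240.
φ(439) = 439 − 1 = 438.
Since φ is multiplicative, φ(30256319) = 67240 · 438 = 29451120.

29451120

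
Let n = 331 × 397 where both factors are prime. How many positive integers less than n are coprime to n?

φ(131407) = 131407 · (1 − 1/331) · (1 − 1/397)
       = 131407 · 130680/131407 = 130680.

130680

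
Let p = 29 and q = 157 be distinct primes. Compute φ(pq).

4368

φ(pq) = (p−1)(q−1) = 28 · 156 = 4368.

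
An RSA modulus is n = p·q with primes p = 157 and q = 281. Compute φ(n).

For distinct primes, φ(pq) = (p−1)(q−1) = 156 × 280 = 43680.

43680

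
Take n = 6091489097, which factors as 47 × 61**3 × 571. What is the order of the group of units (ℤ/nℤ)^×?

5853877200

φ(6091489097) = 6091489097 · (1 − 1/47) · (1 − 1/61) · (1 − 1/571)
       = 6091489097 · 1573200/1637057 = 5853877200.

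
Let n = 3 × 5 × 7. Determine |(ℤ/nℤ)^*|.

48

φ(105) = 105 · (1 − 1/3) · (1 − 1/5) · (1 − 1/7)
       = 105 · 48/105 = 48.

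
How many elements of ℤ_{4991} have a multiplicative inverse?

3960

First factor: 4991 = 7 × 23 × 31.
φ(4991) = 4991 · (1 − 1/7) · (1 − 1/23) · (1 − 1/31)
       = 4991 · 3960/4991 = 3960.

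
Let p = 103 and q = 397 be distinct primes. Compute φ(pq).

For distinct primes, φ(pq) = (p−1)(q−1) = 102 × 396 = 40392.

40392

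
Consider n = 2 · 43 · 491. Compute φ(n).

20580

φ(42226) = 42226 · (1 − 1/2) · (1 − 1/43) · (1 − 1/491)
       = 42226 · 20580/42226 = 20580.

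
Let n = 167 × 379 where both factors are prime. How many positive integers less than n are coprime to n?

62748

φ(pq) = (p−1)(q−1) = 166 · 378 = 62748.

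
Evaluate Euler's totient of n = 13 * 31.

360

φ(13) = 13 − 1 = 12.
φ(31) = 31 − 1 = 30.
Multiply: 12 · 30 = 360.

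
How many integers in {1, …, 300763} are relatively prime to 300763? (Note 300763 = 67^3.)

φ(67^3) = 67^2·(67−1) = 4489·66 = 296274.

296274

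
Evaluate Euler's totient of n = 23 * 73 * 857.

φ(23) = 23 − 1 = 22.
φ(73) = 73 − 1 = 72.
φ(857) = 857 − 1 = 856.
Since φ is multiplicative, φ(1438903) = 22 · 72 · 856 = 1355904.

1355904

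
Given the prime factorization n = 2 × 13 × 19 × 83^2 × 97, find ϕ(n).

141129216

φ(2) = 2 − 1 = 1.
φ(13) = 13 − 1 = 12.
φ(19) = 19 − 1 = 18.
φ(83^2) = 83^2 − 83^1 = 6889 − 83 = 6806.
φ(97) = 97 − 1 = 96.
Since φ is multiplicative, φ(330107102) = 1 · 12 · 18 · 6806 · 96 = 141129216.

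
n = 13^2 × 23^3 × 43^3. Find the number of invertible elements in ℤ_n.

φ(13^2) = 13^1·(13−1) = 13·12 = 156.
φ(23^3) = 23^3 − 23^2 = 12167 − 529 = 11638.
φ(43^3) = 43^3 − 43^2 = 79507 − 1849 = 77658.
φ(163484122061) = 156 × 11638 × 77658 = 140990273424.

140990273424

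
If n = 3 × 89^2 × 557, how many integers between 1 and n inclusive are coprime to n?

φ(3) = 3 − 1 = 2.
φ(89^2) = 89^2 − 89^1 = 7921 − 89 = 7832.
φ(557) = 557 − 1 = 556.
Multiply: 2 · 7832 · 556 = 8709184.

8709184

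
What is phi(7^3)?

294

φ(7^3) = 7^2·(7−1) = 49·6 = 294.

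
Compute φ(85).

64

85 = 5 * 17.
φ(5) = 5 − 1 = 4.
φ(17) = 17 − 1 = 16.
φ(85) = 4 × 16 = 64.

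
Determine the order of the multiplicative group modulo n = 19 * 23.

396

φ(437) = 437 · (1 − 1/19) · (1 − 1/23)
       = 437 · 396/437 = 396.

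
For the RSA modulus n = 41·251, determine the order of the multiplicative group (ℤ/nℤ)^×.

10000

φ(10291) = 10291 · (1 − 1/41) · (1 − 1/251)
       = 10291 · 10000/10291 = 10000.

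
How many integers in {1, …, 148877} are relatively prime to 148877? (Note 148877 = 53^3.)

146068

φ(148877) = 148877 · (1 − 1/53)
       = 148877 · 52/53 = 146068.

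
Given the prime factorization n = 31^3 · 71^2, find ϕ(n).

143285100

φ(31^3) = 31^2·(31−1) = 961·30 = 28830.
φ(71^2) = 71^1·(71−1) = 71·70 = 4970.
Multiply: 28830 · 4970 = 143285100.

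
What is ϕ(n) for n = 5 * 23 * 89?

φ(10235) = 10235 · (1 − 1/5) · (1 − 1/23) · (1 − 1/89)
       = 10235 · 7744/10235 = 7744.

7744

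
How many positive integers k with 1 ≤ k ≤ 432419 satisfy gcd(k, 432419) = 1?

362880

Prime factorization: 432419 = 13 · 29 · 31 · 37.
φ(13) = 13 − 1 = 12.
φ(29) = 29 − 1 = 28.
φ(31) = 31 − 1 = 30.
φ(37) = 37 − 1 = 36.
Multiply: 12 · 28 · 30 · 36 = 362880.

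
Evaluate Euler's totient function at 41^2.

φ(41^2) = 41^1·(41−1) = 41·40 = 1640.

1640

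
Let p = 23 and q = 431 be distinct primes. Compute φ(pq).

φ(23) = 23 − 1 = 22.
φ(431) = 431 − 1 = 430.
Multiply: 22 · 430 = 9460.

9460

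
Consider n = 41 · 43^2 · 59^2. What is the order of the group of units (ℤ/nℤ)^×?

247205280

φ(263891129) = 263891129 · (1 − 1/41) · (1 − 1/43) · (1 − 1/59)
       = 263891129 · 97440/104017 = 247205280.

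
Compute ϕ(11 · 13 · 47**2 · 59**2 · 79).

φ(86868609113) = 86868609113 · (1 − 1/11) · (1 − 1/13) · (1 − 1/47) · (1 − 1/59) · (1 − 1/79)
       = 86868609113 · 24972480/31326581 = 69248687040.

69248687040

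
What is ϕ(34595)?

Factor 34595: 34595 = 5 · 11 · 17 · 37.
φ(5) = 5 − 1 = 4.
φ(11) = 11 − 1 = 10.
φ(17) = 17 − 1 = 16.
φ(37) = 37 − 1 = 36.
φ(34595) = 4 × 10 × 16 × 36 = 23040.

23040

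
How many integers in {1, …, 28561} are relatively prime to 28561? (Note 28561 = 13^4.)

26364

φ(13^4) = 13^4 − 13^3 = 28561 − 2197 = 26364.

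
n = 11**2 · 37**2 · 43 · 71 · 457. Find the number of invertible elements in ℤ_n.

φ(11^2) = 11^2 − 11^1 = 121 − 11 = 110.
φ(37^2) = 37^1·(37−1) = 37·36 = 1332.
φ(43) = 43 − 1 = 42.
φ(71) = 71 − 1 = 70.
φ(457) = 457 − 1 = 456.
Since φ is multiplicative, φ(231116963429) = 110 · 1332 · 42 · 70 · 456 = 196430572800.

196430572800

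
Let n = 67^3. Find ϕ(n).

296274

φ(67^3) = 67^2·(67−1) = 4489·66 = 296274.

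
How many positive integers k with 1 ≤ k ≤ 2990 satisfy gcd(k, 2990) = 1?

2990 = 2 * 5 * 13 * 23.
φ(2) = 2 − 1 = 1.
φ(5) = 5 − 1 = 4.
φ(13) = 13 − 1 = 12.
φ(23) = 23 − 1 = 22.
Multiply: 1 · 4 · 12 · 22 = 1056.

1056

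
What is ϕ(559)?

504

559 = 13 · 43.
φ(13) = 13 − 1 = 12.
φ(43) = 43 − 1 = 42.
Multiply: 12 · 42 = 504.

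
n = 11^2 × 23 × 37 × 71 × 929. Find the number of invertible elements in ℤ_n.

φ(6791864189) = 6791864189 · (1 − 1/11) · (1 − 1/23) · (1 − 1/37) · (1 − 1/71) · (1 − 1/929)
       = 6791864189 · 514483200/617442199 = 5659315200.

5659315200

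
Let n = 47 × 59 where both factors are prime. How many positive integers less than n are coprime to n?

φ(pq) = (p−1)(q−1) = 46 · 58 = 2668.

2668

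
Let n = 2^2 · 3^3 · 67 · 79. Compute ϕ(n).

185328

φ(571644) = 571644 · (1 − 1/2) · (1 − 1/3) · (1 − 1/67) · (1 − 1/79)
       = 571644 · 10296/31758 = 185328.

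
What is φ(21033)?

12960

Factor 21033: 21033 = 3^3 · 19 · 41.
φ(3^3) = 3^2·(3−1) = 9·2 = 18.
φ(19) = 19 − 1 = 18.
φ(41) = 41 − 1 = 40.
φ(21033) = 18 × 18 × 40 = 12960.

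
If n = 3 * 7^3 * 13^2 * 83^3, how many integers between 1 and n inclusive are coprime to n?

φ(3) = 3 − 1 = 2.
φ(7^3) = 7^2·(7−1) = 49·6 = 294.
φ(13^2) = 13^1·(13−1) = 13·12 = 156.
φ(83^3) = 83^2·(83−1) = 6889·82 = 564898.
Multiply: 2 · 294 · 156 · 564898 = 51816963744.

51816963744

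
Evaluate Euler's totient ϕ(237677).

237677 = 11 · 17 · 31 · 41.
φ(11) = 11 − 1 = 10.
φ(17) = 17 − 1 = 16.
φ(31) = 31 − 1 = 30.
φ(41) = 41 − 1 = 40.
Multiply: 10 · 16 · 30 · 40 = 192000.

192000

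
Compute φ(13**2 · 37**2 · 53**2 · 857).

φ(556958342993) = 556958342993 · (1 − 1/13) · (1 − 1/37) · (1 − 1/53) · (1 − 1/857)
       = 556958342993 · 19229184/21847501 = 490209587712.

490209587712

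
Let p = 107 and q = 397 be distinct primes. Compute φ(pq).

φ(107) = 107 − 1 = 106.
φ(397) = 397 − 1 = 396.
Multiply: 106 · 396 = 41976.

41976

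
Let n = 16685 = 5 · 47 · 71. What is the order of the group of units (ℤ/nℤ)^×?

φ(16685) = 16685 · (1 − 1/5) · (1 − 1/47) · (1 − 1/71)
       = 16685 · 12880/16685 = 12880.

12880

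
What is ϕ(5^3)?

φ(125) = 125 · (1 − 1/5)
       = 125 · 4/5 = 100.

100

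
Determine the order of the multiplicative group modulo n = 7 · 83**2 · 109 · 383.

1684730016

φ(2013165581) = 2013165581 · (1 − 1/7) · (1 − 1/83) · (1 − 1/109) · (1 − 1/383)
       = 2013165581 · 20297952/24255007 = 1684730016.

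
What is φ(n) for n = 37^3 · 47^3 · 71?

350556106320

φ(37^3) = 37^2·(37−1) = 1369·36 = 49284.
φ(47^3) = 47^2·(47−1) = 2209·46 = 101614.
φ(71) = 71 − 1 = 70.
Multiply: 49284 · 101614 · 70 = 350556106320.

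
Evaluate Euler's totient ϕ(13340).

4928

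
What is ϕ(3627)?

Factor 3627: 3627 = 3^2 · 13 · 31.
φ(3^2) = 3^2 − 3^1 = 9 − 3 = 6.
φ(13) = 13 − 1 = 12.
φ(31) = 31 − 1 = 30.
Since φ is multiplicative, φ(3627) = 6 · 12 · 30 = 2160.

2160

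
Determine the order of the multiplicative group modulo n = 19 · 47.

828

φ(893) = 893 · (1 − 1/19) · (1 − 1/47)
       = 893 · 828/893 = 828.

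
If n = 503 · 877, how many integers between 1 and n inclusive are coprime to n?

φ(441131) = 441131 · (1 − 1/503) · (1 − 1/877)
       = 441131 · 439752/441131 = 439752.

439752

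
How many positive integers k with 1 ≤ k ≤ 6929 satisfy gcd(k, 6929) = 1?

Prime factorization: 6929 = 13**2 × 41.
φ(6929) = 6929 · (1 − 1/13) · (1 − 1/41)
       = 6929 · 480/533 = 6240.

6240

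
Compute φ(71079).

42336

Prime factorization: 71079 = 3 · 19 · 29 · 43.
φ(71079) = 71079 · (1 − 1/3) · (1 − 1/19) · (1 − 1/29) · (1 − 1/43)
       = 71079 · 42336/71079 = 42336.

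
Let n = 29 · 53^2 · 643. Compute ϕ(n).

49541856

φ(52379423) = 52379423 · (1 − 1/29) · (1 − 1/53) · (1 − 1/643)
       = 52379423 · 934752/988291 = 49541856.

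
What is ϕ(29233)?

First factor: 29233 = 23 × 31 × 41.
φ(29233) = 29233 · (1 − 1/23) · (1 − 1/31) · (1 − 1/41)
       = 29233 · 26400/29233 = 26400.

26400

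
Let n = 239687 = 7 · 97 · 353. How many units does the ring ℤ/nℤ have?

φ(239687) = 239687 · (1 − 1/7) · (1 − 1/97) · (1 − 1/353)
       = 239687 · 202752/239687 = 202752.

202752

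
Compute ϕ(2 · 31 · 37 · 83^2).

φ(2) = 2 − 1 = 1.
φ(31) = 31 − 1 = 30.
φ(37) = 37 − 1 = 36.
φ(83^2) = 83^2 − 83^1 = 6889 − 83 = 6806.
Since φ is multiplicative, φ(15803366) = 1 · 30 · 36 · 6806 = 7350480.

7350480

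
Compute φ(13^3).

φ(2197) = 2197 · (1 − 1/13)
       = 2197 · 12/13 = 2028.

2028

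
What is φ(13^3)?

φ(2197) = 2197 · (1 − 1/13)
       = 2197 · 12/13 = 2028.

2028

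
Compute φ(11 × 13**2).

1560

φ(11) = 11 − 1 = 10.
φ(13^2) = 13^1·(13−1) = 13·12 = 156.
Multiply: 10 · 156 = 1560.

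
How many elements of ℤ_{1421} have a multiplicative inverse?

Factor 1421: 1421 = 7^2 × 29.
φ(7^2) = 7^1·(7−1) = 7·6 = 42.
φ(29) = 29 − 1 = 28.
φ(1421) = 42 × 28 = 1176.

1176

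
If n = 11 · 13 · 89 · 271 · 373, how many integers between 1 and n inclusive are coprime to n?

1060646400

φ(1286483341) = 1286483341 · (1 − 1/11) · (1 − 1/13) · (1 − 1/89) · (1 − 1/271) · (1 − 1/373)
       = 1286483341 · 1060646400/1286483341 = 1060646400.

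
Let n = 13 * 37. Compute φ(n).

432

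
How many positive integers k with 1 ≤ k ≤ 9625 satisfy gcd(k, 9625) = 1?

6000

Prime factorization: 9625 = 5^3 · 7 · 11.
φ(5^3) = 5^2·(5−1) = 25·4 = 100.
φ(7) = 7 − 1 = 6.
φ(11) = 11 − 1 = 10.
φ(9625) = 100 × 6 × 10 = 6000.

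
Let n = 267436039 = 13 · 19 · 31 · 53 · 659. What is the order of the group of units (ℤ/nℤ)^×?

221719680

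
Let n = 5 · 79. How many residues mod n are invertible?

φ(5) = 5 − 1 = 4.
φ(79) = 79 − 1 = 78.
Since φ is multiplicative, φ(395) = 4 · 78 = 312.

312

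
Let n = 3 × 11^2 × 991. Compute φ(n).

φ(359733) = 359733 · (1 − 1/3) · (1 − 1/11) · (1 − 1/991)
       = 359733 · 19800/32703 = 217800.

217800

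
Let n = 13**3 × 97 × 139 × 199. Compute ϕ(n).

φ(5894808049) = 5894808049 · (1 − 1/13) · (1 − 1/97) · (1 − 1/139) · (1 − 1/199)
       = 5894808049 · 31477248/34880521 = 5319654912.

5319654912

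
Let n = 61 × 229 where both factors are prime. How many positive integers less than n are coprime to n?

For distinct primes, φ(pq) = (p−1)(q−1) = 60 × 228 = 13680.

13680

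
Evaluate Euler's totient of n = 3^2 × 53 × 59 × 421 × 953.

φ(3^2) = 3^2 − 3^1 = 9 − 3 = 6.
φ(53) = 53 − 1 = 52.
φ(59) = 59 − 1 = 58.
φ(421) = 421 − 1 = 420.
φ(953) = 953 − 1 = 952.
Multiply: 6 · 52 · 58 · 420 · 952 = 7235504640.

7235504640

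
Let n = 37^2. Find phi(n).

φ(37^2) = 37^2 − 37^1 = 1369 − 37 = 1332.

1332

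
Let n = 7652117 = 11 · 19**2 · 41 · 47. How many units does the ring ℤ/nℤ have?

φ(11) = 11 − 1 = 10.
φ(19^2) = 19^2 − 19^1 = 361 − 19 = 342.
φ(41) = 41 − 1 = 40.
φ(47) = 47 − 1 = 46.
Multiply: 10 · 342 · 40 · 46 = 6292800.

6292800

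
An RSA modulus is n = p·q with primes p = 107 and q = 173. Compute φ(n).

18232

φ(pq) = (p−1)(q−1) = 106 · 172 = 18232.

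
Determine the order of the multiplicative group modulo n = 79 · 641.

φ(50639) = 50639 · (1 − 1/79) · (1 − 1/641)
       = 50639 · 49920/50639 = 49920.

49920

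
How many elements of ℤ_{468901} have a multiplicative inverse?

399168

First factor: 468901 = 19 · 23 · 29 · 37.
φ(19) = 19 − 1 = 18.
φ(23) = 23 − 1 = 22.
φ(29) = 29 − 1 = 28.
φ(37) = 37 − 1 = 36.
Since φ is multiplicative, φ(468901) = 18 · 22 · 28 · 36 = 399168.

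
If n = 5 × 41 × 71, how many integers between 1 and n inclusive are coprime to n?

11200

φ(5) = 5 − 1 = 4.
φ(41) = 41 − 1 = 40.
φ(71) = 71 − 1 = 70.
φ(14555) = 4 × 40 × 70 = 11200.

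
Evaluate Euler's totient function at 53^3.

φ(148877) = 148877 · (1 − 1/53)
       = 148877 · 52/53 = 146068.

146068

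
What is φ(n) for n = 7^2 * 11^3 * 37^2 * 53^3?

9887670112320

φ(13292454807247) = 13292454807247 · (1 − 1/7) · (1 − 1/11) · (1 − 1/37) · (1 − 1/53)
       = 13292454807247 · 112320/150997 = 9887670112320.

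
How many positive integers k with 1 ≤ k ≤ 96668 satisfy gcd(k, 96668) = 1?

40560

Prime factorization: 96668 = 2^2 · 11 · 13^3.
φ(2^2) = 2^2 − 2^1 = 4 − 2 = 2.
φ(11) = 11 − 1 = 10.
φ(13^3) = 13^2·(13−1) = 169·12 = 2028.
Multiply: 2 · 10 · 2028 = 40560.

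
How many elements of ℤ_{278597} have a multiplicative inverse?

226800

Prime factorization: 278597 = 11 × 19 × 31 × 43.
φ(278597) = 278597 · (1 − 1/11) · (1 − 1/19) · (1 − 1/31) · (1 − 1/43)
       = 278597 · 226800/278597 = 226800.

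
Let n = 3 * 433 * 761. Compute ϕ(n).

656640

φ(3) = 3 − 1 = 2.
φ(433) = 433 − 1 = 432.
φ(761) = 761 − 1 = 760.
Multiply: 2 · 432 · 760 = 656640.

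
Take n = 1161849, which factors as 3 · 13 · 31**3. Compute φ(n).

φ(1161849) = 1161849 · (1 − 1/3) · (1 − 1/13) · (1 − 1/31)
       = 1161849 · 720/1209 = 691920.

691920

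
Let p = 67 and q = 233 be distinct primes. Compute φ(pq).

15312

φ(15611) = 15611 · (1 − 1/67) · (1 − 1/233)
       = 15611 · 15312/15611 = 15312.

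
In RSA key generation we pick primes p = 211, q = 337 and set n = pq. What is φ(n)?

70560

φ(n) = (p − 1)(q − 1) = (211−1)(337−1) = 210·336 = 70560.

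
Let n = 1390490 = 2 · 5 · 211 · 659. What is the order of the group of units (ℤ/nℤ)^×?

552720

φ(2) = 2 − 1 = 1.
φ(5) = 5 − 1 = 4.
φ(211) = 211 − 1 = 210.
φ(659) = 659 − 1 = 658.
Since φ is multiplicative, φ(1390490) = 1 · 4 · 210 · 658 = 552720.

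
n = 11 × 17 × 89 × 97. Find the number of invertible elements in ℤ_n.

φ(1614371) = 1614371 · (1 − 1/11) · (1 − 1/17) · (1 − 1/89) · (1 − 1/97)
       = 1614371 · 1351680/1614371 = 1351680.

1351680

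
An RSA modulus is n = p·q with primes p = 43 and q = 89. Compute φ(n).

3696

φ(43) = 43 − 1 = 42.
φ(89) = 89 − 1 = 88.
φ(3827) = 42 × 88 = 3696.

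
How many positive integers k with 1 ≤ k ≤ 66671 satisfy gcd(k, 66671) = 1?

55440

66671 = 11**2 × 19 × 29.
φ(11^2) = 11^2 − 11^1 = 121 − 11 = 110.
φ(19) = 19 − 1 = 18.
φ(29) = 29 − 1 = 28.
Since φ is multiplicative, φ(66671) = 110 · 18 · 28 = 55440.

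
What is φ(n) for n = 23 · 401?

8800

φ(23) = 23 − 1 = 22.
φ(401) = 401 − 1 = 400.
Multiply: 22 · 400 = 8800.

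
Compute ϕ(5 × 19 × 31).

2160

φ(5) = 5 − 1 = 4.
φ(19) = 19 − 1 = 18.
φ(31) = 31 − 1 = 30.
Multiply: 4 · 18 · 30 = 2160.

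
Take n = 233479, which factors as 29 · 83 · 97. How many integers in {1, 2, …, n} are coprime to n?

220416

φ(233479) = 233479 · (1 − 1/29) · (1 − 1/83) · (1 − 1/97)
       = 233479 · 220416/233479 = 220416.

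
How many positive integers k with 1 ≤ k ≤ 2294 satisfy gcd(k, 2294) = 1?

First factor: 2294 = 2 * 31 * 37.
φ(2294) = 2294 · (1 − 1/2) · (1 − 1/31) · (1 − 1/37)
       = 2294 · 1080/2294 = 1080.

1080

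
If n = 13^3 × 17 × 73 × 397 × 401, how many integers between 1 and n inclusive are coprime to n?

φ(434046958969) = 434046958969 · (1 − 1/13) · (1 − 1/17) · (1 − 1/73) · (1 − 1/397) · (1 − 1/401)
       = 434046958969 · 2189721600/2568325201 = 370062950400.

370062950400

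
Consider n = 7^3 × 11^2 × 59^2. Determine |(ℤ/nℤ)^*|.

φ(7^3) = 7^3 − 7^2 = 343 − 49 = 294.
φ(11^2) = 11^1·(11−1) = 11·10 = 110.
φ(59^2) = 59^1·(59−1) = 59·58 = 3422.
Since φ is multiplicative, φ(144471943) = 294 · 110 · 3422 = 110667480.

110667480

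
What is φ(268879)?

235872

First factor: 268879 = 13^2 * 37 * 43.
φ(13^2) = 13^1·(13−1) = 13·12 = 156.
φ(37) = 37 − 1 = 36.
φ(43) = 43 − 1 = 42.
Since φ is multiplicative, φ(268879) = 156 · 36 · 42 = 235872.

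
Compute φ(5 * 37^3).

197136

φ(253265) = 253265 · (1 − 1/5) · (1 − 1/37)
       = 253265 · 144/185 = 197136.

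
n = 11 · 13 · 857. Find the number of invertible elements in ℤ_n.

φ(11) = 11 − 1 = 10.
φ(13) = 13 − 1 = 12.
φ(857) = 857 − 1 = 856.
Since φ is multiplicative, φ(122551) = 10 · 12 · 856 = 102720.

102720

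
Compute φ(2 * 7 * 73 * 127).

φ(2) = 2 − 1 = 1.
φ(7) = 7 − 1 = 6.
φ(73) = 73 − 1 = 72.
φ(127) = 127 − 1 = 126.
φ(129794) = 1 × 6 × 72 × 126 = 54432.

54432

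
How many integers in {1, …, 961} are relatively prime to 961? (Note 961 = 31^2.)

930

φ(961) = 961 · (1 − 1/31)
       = 961 · 30/31 = 930.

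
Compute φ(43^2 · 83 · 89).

φ(13658563) = 13658563 · (1 − 1/43) · (1 − 1/83) · (1 − 1/89)
       = 13658563 · 303072/317641 = 13032096.

13032096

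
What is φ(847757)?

847757 = 23 · 29 · 31 · 41.
φ(847757) = 847757 · (1 − 1/23) · (1 − 1/29) · (1 − 1/31) · (1 − 1/41)
       = 847757 · 739200/847757 = 739200.

739200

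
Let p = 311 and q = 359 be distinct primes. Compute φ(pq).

110980

For distinct primes, φ(pq) = (p−1)(q−1) = 310 × 358 = 110980.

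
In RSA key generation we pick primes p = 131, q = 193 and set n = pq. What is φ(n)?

24960

For distinct primes, φ(pq) = (p−1)(q−1) = 130 × 192 = 24960.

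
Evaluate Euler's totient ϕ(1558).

Prime factorization: 1558 = 2 · 19 · 41.
φ(1558) = 1558 · (1 − 1/2) · (1 − 1/19) · (1 − 1/41)
       = 1558 · 720/1558 = 720.

720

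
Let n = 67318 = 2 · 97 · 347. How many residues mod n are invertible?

φ(2) = 2 − 1 = 1.
φ(97) = 97 − 1 = 96.
φ(347) = 347 − 1 = 346.
Multiply: 1 · 96 · 346 = 33216.

33216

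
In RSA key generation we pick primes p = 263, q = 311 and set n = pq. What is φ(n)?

φ(263) = 263 − 1 = 262.
φ(311) = 311 − 1 = 310.
Since φ is multiplicative, φ(81793) = 262 · 310 = 81220.

81220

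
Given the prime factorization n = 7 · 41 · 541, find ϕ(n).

129600

φ(7) = 7 − 1 = 6.
φ(41) = 41 − 1 = 40.
φ(541) = 541 − 1 = 540.
Multiply: 6 · 40 · 540 = 129600.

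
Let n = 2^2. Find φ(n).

φ(2^2) = 2^1·(2−1) = 2·1 = 2.

2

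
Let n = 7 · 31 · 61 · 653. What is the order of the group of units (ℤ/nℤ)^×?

φ(8643761) = 8643761 · (1 − 1/7) · (1 − 1/31) · (1 − 1/61) · (1 − 1/653)
       = 8643761 · 7041600/8643761 = 7041600.

7041600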